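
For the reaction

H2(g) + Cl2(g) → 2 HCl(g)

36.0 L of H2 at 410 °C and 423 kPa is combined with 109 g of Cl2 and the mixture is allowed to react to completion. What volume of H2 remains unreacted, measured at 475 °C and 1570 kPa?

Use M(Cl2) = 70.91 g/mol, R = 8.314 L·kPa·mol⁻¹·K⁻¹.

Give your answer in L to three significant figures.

n(H2) = PV/RT = (423 × 36.0) / (8.314 × 683.15) = 2.681 mol
n(Cl2) = 109 / 70.91 = 1.537 mol
For 2.681 mol H2, stoichiometry requires (1/1) × 2.681 = 2.681 mol Cl2; 1.537 mol is available, so Cl2 is limiting.
n(H2) consumed = (1/1) × 1.537 = 1.537 mol; remaining = 2.681 − 1.537 = 1.144 mol
V(H2) = nRT/P = 1.144 × 8.314 × 748.15 / 1570 = 4.532 L

4.53 L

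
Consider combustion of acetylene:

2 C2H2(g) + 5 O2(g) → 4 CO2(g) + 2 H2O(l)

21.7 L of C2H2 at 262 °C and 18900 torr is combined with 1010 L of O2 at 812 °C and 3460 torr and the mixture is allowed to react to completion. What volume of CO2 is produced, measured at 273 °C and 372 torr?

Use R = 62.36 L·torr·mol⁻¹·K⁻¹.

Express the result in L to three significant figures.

n(C2H2) = PV/RT = (18900 × 21.7) / (62.36 × 535.15) = 12.29 mol
n(O2) = PV/RT = (3460 × 1010) / (62.36 × 1085.15) = 51.64 mol
For 12.29 mol C2H2, stoichiometry requires (5/2) × 12.29 = 30.72 mol O2; 51.64 mol is available, so C2H2 is limiting.
n(CO2) = (4/2) × 12.29 = 24.58 mol
V(CO2) = nRT/P = 24.58 × 62.36 × 546.15 / 372 = 2250 L

2250 L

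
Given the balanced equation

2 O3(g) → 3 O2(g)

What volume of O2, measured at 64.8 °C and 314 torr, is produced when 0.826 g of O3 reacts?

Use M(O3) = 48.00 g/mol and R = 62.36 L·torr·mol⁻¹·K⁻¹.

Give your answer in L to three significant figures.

n(O3) = 0.8260 / 48.00 = 0.01721 mol
n(O2) = (3/2) × 0.01721 = 0.02581 mol
V = nRT/P = 0.02581 × 62.36 × 337.95 / 314 = 1.732 L

1.73 L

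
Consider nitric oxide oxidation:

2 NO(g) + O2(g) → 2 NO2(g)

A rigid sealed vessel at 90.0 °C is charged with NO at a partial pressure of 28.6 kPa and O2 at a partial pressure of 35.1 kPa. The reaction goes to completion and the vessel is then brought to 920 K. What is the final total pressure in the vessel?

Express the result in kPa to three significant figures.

At constant V, partial pressures at 90.0 °C are proportional to moles, so apply stoichiometry directly to pressures.
P(O2) required for 28.6 kPa of NO = (1/2) × 28.6 = 14.30 kPa; available 35.1 kPa, so NO is limiting.
P(O2) remaining = 35.1 − (1/2) × 28.6 = 20.80 kPa
P(gaseous products) = (2)/2 × 28.6 = 28.60 kPa
P_total at 90.0 °C = 20.80 + 28.60 = 49.40 kPa
Scaling to 920 K: P = 49.40 × 920/363.15 = 125.1 kPa

125 kPa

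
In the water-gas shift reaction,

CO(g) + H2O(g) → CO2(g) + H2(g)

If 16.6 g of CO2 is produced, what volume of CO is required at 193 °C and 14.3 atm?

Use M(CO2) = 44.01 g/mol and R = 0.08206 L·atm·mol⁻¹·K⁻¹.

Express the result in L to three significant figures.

n(CO2) = 16.60 / 44.01 = 0.3772 mol
n(CO) = (1/1) × 0.3772 = 0.3772 mol
V = nRT/P = 0.3772 × 0.08206 × 466.15 / 14.3 = 1.009 L

1.01 L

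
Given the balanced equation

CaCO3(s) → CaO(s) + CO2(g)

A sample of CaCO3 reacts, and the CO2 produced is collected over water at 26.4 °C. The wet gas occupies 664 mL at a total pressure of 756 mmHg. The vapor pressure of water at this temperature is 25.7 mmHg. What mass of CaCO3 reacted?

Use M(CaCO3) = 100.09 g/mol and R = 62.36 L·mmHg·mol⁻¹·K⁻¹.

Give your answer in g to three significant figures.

P(CO2) = 756 − 25.7 = 730.3 mmHg
n(CO2) = PV/RT = (730.3 × 0.6640) / (62.36 × 299.55) = 0.02596 mol
n(CaCO3) = (1/1) × 0.02596 = 0.02596 mol
m(CaCO3) = 0.02596 × 100.09 = 2.598 g

2.60 g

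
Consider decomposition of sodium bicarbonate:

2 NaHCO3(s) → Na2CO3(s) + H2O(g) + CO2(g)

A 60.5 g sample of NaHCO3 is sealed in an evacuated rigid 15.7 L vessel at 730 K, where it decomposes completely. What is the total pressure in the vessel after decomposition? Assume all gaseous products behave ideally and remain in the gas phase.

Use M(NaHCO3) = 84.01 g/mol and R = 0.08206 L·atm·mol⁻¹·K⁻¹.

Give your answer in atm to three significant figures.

2.75 atm

n(NaHCO3) = 60.5 / 84.01 = 0.7202 mol
n(gas produced) = (2/2) × 0.7202 = 0.7202 mol
P = nRT/V = 0.7202 × 0.08206 × 730 / 15.7 = 2.748 atm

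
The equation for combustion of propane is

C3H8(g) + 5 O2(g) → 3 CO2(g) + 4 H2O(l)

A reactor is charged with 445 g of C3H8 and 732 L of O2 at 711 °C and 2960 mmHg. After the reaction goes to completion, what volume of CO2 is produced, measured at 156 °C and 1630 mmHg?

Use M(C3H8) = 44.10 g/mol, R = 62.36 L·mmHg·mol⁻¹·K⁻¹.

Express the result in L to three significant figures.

n(C3H8) = 445 / 44.10 = 10.09 mol
n(O2) = PV/RT = (2960 × 732) / (62.36 × 984.15) = 35.30 mol
For 10.09 mol C3H8, stoichiometry requires (5/1) × 10.09 = 50.45 mol O2; 35.30 mol is available, so O2 is limiting.
n(CO2) = (3/5) × 35.30 = 21.18 mol
V(CO2) = nRT/P = 21.18 × 62.36 × 429.15 / 1630 = 347.7 L

348 L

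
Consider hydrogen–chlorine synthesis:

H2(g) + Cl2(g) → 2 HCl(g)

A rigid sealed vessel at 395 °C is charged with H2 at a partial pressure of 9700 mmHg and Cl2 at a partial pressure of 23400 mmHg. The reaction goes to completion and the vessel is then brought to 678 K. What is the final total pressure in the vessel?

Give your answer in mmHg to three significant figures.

At constant V, partial pressures at 395 °C are proportional to moles, so apply stoichiometry directly to pressures.
P(Cl2) required for 9700 mmHg of H2 = (1/1) × 9700 = 9700 mmHg; available 23400 mmHg, so H2 is limiting.
P(Cl2) remaining = 23400 − (1/1) × 9700 = 13700 mmHg
P(gaseous products) = (2)/1 × 9700 = 19400 mmHg
P_total at 395 °C = 13700 + 19400 = 33100 mmHg
Scaling to 678 K: P = 33100 × 678/668.15 = 33590 mmHg

33600 mmHg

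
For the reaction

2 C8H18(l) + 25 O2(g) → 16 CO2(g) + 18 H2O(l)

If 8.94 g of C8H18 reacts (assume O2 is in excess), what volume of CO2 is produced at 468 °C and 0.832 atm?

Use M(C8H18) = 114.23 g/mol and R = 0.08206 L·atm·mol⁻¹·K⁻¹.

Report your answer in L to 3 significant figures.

45.8 L

n(C8H18) = 8.940 / 114.23 = 0.07826 mol
n(CO2) = (16/2) × 0.07826 = 0.6261 mol
V = nRT/P = 0.6261 × 0.08206 × 741.15 / 0.832 = 45.77 L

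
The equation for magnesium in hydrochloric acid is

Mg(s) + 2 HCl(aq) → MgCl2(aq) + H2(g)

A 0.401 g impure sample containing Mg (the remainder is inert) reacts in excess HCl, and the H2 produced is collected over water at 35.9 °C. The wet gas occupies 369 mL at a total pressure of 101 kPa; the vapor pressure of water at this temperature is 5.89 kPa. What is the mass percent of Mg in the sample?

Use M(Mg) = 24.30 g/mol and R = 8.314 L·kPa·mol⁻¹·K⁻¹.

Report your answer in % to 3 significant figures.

82.8 %

P(H2) = 101 − 5.89 = 95.11 kPa
n(H2) = PV/RT = (95.11 × 0.3690) / (8.314 × 309.05) = 0.01366 mol
n(Mg) = (1/1) × 0.01366 = 0.01366 mol
m(Mg) = 0.01366 × 24.30 = 0.3319 g
%Mg = 0.3319 / 0.401 × 100 = 82.77%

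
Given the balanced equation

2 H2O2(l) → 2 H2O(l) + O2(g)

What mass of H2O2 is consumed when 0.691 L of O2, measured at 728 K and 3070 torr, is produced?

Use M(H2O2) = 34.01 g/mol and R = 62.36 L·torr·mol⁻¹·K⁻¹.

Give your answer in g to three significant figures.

3.18 g

n(O2) = PV/RT = (3070 × 0.691) / (62.36 × 728) = 0.04673 mol
n(H2O2) = (2/1) × 0.04673 = 0.09346 mol
m(H2O2) = 0.09346 × 34.01 = 3.179 g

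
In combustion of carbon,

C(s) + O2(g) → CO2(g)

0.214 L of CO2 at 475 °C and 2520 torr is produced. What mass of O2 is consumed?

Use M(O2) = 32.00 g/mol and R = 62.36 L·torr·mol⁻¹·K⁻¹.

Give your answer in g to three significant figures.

n(CO2) = PV/RT = (2520 × 0.214) / (62.36 × 748.15) = 0.01156 mol
n(O2) = (1/1) × 0.01156 = 0.01156 mol
m(O2) = 0.01156 × 32.00 = 0.3699 g

0.370 g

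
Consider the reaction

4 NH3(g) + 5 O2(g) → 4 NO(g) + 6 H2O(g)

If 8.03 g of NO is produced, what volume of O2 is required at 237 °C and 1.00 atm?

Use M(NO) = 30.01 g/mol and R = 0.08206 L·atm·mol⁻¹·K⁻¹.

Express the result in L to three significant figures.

n(NO) = 8.030 / 30.01 = 0.2676 mol
n(O2) = (5/4) × 0.2676 = 0.3345 mol
V = nRT/P = 0.3345 × 0.08206 × 510.15 / 1.00 = 14.00 L

14.0 L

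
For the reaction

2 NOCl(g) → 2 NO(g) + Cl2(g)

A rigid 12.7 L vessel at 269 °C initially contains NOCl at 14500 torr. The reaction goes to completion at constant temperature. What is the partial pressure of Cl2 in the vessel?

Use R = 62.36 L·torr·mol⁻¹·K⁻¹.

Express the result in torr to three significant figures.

7250 torr

n(NOCl)₀ = PV/RT = (14500 × 12.7) / (62.36 × 542.15) = 5.447 mol
n(Cl2) = (1/2) × 5.447 = 2.724 mol
P(Cl2) = nRT/V = 2.724 × 62.36 × 542.15 / 12.7 = 7252 torr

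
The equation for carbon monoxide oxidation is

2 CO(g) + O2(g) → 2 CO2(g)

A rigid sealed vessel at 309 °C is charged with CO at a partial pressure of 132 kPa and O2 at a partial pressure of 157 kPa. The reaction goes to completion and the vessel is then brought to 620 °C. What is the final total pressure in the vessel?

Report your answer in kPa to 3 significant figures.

Because the vessel is rigid and T is held at 309 °C, work the stoichiometry in partial pressures (P_i = n_iRT/V).
P(O2) required for 132 kPa of CO = (1/2) × 132 = 66.00 kPa; available 157 kPa, so CO is limiting.
P(O2) remaining = 157 − (1/2) × 132 = 91.00 kPa
P(gaseous products) = (2)/2 × 132 = 132.0 kPa
P_total at 309 °C = 91.00 + 132.0 = 223.0 kPa
Scaling to 620 °C: P = 223.0 × 893.15/582.15 = 342.1 kPa

342 kPa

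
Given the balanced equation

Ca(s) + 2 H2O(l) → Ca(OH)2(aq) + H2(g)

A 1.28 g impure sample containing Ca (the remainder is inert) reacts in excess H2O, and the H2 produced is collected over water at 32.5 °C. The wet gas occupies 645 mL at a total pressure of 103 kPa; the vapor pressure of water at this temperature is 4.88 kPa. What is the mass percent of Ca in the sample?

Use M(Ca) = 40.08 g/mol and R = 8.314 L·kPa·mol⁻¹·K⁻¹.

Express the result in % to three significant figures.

P(H2) = 103 − 4.88 = 98.12 kPa
n(H2) = PV/RT = (98.12 × 0.6450) / (8.314 × 305.65) = 0.02490 mol
n(Ca) = (1/1) × 0.02490 = 0.02490 mol
m(Ca) = 0.02490 × 40.08 = 0.9980 g
%Ca = 0.9980 / 1.28 × 100 = 77.97%

78.0 %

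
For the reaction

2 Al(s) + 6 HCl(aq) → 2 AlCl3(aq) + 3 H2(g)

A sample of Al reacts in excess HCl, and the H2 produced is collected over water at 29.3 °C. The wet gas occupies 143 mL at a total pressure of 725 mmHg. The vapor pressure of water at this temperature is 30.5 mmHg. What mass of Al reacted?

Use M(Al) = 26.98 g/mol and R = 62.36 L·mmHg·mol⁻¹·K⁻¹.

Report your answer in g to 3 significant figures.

P(H2) = 725 − 30.5 = 694.5 mmHg
n(H2) = PV/RT = (694.5 × 0.1430) / (62.36 × 302.45) = 0.005266 mol
n(Al) = (2/3) × 0.005266 = 0.003511 mol
m(Al) = 0.003511 × 26.98 = 0.09473 g

0.0947 g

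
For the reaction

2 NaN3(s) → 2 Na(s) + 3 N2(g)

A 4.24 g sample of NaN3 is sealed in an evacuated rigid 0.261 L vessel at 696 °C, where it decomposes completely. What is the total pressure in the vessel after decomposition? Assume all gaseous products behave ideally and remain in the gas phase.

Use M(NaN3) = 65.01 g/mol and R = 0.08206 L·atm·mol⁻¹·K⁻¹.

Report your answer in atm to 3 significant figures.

n(NaN3) = 4.24 / 65.01 = 0.06522 mol
n(gas produced) = (3/2) × 0.06522 = 0.09783 mol
P = nRT/V = 0.09783 × 0.08206 × 969.15 / 0.261 = 29.81 atm

29.8 atm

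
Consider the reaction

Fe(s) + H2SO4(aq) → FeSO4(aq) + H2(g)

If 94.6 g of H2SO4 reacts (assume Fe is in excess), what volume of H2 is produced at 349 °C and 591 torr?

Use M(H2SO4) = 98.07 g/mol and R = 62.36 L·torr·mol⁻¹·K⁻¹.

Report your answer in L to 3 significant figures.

63.3 L

n(H2SO4) = 94.60 / 98.07 = 0.9646 mol
n(H2) = (1/1) × 0.9646 = 0.9646 mol
V = nRT/P = 0.9646 × 62.36 × 622.15 / 591 = 63.32 L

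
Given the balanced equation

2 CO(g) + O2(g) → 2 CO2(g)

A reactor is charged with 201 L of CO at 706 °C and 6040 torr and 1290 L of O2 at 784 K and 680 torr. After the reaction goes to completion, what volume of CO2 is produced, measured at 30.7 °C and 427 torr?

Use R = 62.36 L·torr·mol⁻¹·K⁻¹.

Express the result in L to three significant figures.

882 L

n(CO) = PV/RT = (6040 × 201) / (62.36 × 979.15) = 19.88 mol
n(O2) = PV/RT = (680 × 1290) / (62.36 × 784) = 17.94 mol
For 19.88 mol CO, stoichiometry requires (1/2) × 19.88 = 9.940 mol O2; 17.94 mol is available, so CO is limiting.
n(CO2) = (2/2) × 19.88 = 19.88 mol
V(CO2) = nRT/P = 19.88 × 62.36 × 303.85 / 427 = 882.2 L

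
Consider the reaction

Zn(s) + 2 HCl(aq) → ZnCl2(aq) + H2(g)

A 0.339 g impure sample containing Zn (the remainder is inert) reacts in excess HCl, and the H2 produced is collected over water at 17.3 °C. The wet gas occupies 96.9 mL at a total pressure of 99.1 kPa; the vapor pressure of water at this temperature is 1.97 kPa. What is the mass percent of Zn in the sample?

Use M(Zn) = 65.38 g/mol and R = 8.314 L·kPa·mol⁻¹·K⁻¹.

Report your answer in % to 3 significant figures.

P(H2) = 99.1 − 1.97 = 97.13 kPa
n(H2) = PV/RT = (97.13 × 0.09690) / (8.314 × 290.45) = 0.003898 mol
n(Zn) = (1/1) × 0.003898 = 0.003898 mol
m(Zn) = 0.003898 × 65.38 = 0.2549 g
%Zn = 0.2549 / 0.339 × 100 = 75.19%

75.2 %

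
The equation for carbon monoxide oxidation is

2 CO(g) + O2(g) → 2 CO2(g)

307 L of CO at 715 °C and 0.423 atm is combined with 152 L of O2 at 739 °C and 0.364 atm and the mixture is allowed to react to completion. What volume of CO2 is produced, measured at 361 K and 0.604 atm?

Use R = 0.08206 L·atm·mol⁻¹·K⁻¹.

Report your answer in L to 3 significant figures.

65.3 L

n(CO) = PV/RT = (0.423 × 307) / (0.08206 × 988.15) = 1.601 mol
n(O2) = PV/RT = (0.364 × 152) / (0.08206 × 1012.15) = 0.6661 mol
For 1.601 mol CO, stoichiometry requires (1/2) × 1.601 = 0.8005 mol O2; 0.6661 mol is available, so O2 is limiting.
n(CO2) = (2/1) × 0.6661 = 1.332 mol
V(CO2) = nRT/P = 1.332 × 0.08206 × 361 / 0.604 = 65.33 L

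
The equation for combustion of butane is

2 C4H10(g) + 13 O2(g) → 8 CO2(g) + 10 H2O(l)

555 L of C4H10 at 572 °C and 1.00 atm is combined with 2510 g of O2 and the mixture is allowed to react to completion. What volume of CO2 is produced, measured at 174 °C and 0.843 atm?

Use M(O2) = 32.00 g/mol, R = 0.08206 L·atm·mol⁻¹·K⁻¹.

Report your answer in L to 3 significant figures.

n(C4H10) = PV/RT = (1.00 × 555) / (0.08206 × 845.15) = 8.003 mol
n(O2) = 2510 / 32.00 = 78.44 mol
For 8.003 mol C4H10, stoichiometry requires (13/2) × 8.003 = 52.02 mol O2; 78.44 mol is available, so C4H10 is limiting.
n(CO2) = (8/2) × 8.003 = 32.01 mol
V(CO2) = nRT/P = 32.01 × 0.08206 × 447.15 / 0.843 = 1393 L

1390 L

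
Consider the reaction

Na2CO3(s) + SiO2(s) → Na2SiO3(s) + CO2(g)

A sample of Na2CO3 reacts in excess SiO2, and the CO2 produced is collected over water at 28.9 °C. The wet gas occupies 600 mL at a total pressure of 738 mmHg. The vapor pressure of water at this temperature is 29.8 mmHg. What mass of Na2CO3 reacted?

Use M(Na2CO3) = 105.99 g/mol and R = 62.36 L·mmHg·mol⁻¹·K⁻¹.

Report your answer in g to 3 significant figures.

2.39 g

P(CO2) = 738 − 29.8 = 708.2 mmHg
n(CO2) = PV/RT = (708.2 × 0.6000) / (62.36 × 302.05) = 0.02256 mol
n(Na2CO3) = (1/1) × 0.02256 = 0.02256 mol
m(Na2CO3) = 0.02256 × 105.99 = 2.391 g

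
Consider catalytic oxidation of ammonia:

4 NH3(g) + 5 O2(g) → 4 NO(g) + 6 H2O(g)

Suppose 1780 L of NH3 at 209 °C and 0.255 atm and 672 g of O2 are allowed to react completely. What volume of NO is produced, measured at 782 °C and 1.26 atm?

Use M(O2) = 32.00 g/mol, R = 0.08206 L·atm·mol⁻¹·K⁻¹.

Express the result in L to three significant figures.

n(NH3) = PV/RT = (0.255 × 1780) / (0.08206 × 482.15) = 11.47 mol
n(O2) = 672 / 32.00 = 21.00 mol
For 11.47 mol NH3, stoichiometry requires (5/4) × 11.47 = 14.34 mol O2; 21.00 mol is available, so NH3 is limiting.
n(NO) = (4/4) × 11.47 = 11.47 mol
V(NO) = nRT/P = 11.47 × 0.08206 × 1055.15 / 1.26 = 788.2 L

788 L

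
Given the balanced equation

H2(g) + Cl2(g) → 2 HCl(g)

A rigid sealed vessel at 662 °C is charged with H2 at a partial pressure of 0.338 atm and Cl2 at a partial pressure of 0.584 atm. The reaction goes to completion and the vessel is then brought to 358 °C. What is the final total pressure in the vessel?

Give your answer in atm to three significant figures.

0.622 atm

With V and T fixed, P_i ∝ n_i, so the mole ratios apply directly to partial pressures at 662 °C.
P(Cl2) required for 0.338 atm of H2 = (1/1) × 0.338 = 0.3380 atm; available 0.584 atm, so H2 is limiting.
P(Cl2) remaining = 0.584 − (1/1) × 0.338 = 0.2460 atm
P(gaseous products) = (2)/1 × 0.338 = 0.6760 atm
P_total at 662 °C = 0.2460 + 0.6760 = 0.9220 atm
Scaling to 358 °C: P = 0.9220 × 631.15/935.15 = 0.6223 atm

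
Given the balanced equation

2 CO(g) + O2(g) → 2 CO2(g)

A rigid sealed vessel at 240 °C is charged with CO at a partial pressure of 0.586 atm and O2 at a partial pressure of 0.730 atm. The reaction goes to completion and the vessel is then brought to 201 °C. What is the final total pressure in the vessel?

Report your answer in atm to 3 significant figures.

With V and T fixed, P_i ∝ n_i, so the mole ratios apply directly to partial pressures at 240 °C.
P(O2) required for 0.586 atm of CO = (1/2) × 0.586 = 0.2930 atm; available 0.730 atm, so CO is limiting.
P(O2) remaining = 0.730 − (1/2) × 0.586 = 0.4370 atm
P(gaseous products) = (2)/2 × 0.586 = 0.5860 atm
P_total at 240 °C = 0.4370 + 0.5860 = 1.023 atm
Scaling to 201 °C: P = 1.023 × 474.15/513.15 = 0.9453 atm

0.945 atm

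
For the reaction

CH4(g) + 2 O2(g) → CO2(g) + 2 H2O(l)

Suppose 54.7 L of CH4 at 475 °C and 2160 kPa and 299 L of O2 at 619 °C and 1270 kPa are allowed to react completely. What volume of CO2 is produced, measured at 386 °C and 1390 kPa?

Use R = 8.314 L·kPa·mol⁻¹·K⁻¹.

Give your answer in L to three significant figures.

n(CH4) = PV/RT = (2160 × 54.7) / (8.314 × 748.15) = 19.00 mol
n(O2) = PV/RT = (1270 × 299) / (8.314 × 892.15) = 51.19 mol
For 19.00 mol CH4, stoichiometry requires (2/1) × 19.00 = 38.00 mol O2; 51.19 mol is available, so CH4 is limiting.
n(CO2) = (1/1) × 19.00 = 19.00 mol
V(CO2) = nRT/P = 19.00 × 8.314 × 659.15 / 1390 = 74.91 L

74.9 L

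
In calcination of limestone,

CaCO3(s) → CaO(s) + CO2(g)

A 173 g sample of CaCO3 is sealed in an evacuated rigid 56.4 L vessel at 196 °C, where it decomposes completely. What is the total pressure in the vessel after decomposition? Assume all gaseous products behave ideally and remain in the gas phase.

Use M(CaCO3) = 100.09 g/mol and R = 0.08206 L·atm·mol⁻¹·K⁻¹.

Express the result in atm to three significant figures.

1.18 atm

n(CaCO3) = 173 / 100.09 = 1.728 mol
n(gas produced) = (1/1) × 1.728 = 1.728 mol
P = nRT/V = 1.728 × 0.08206 × 469.15 / 56.4 = 1.180 atm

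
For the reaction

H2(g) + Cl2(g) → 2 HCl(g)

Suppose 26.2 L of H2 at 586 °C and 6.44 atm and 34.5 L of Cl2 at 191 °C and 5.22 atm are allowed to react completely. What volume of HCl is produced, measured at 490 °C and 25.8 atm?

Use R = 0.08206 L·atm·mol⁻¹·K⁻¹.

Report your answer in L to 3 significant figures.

n(H2) = PV/RT = (6.44 × 26.2) / (0.08206 × 859.15) = 2.393 mol
n(Cl2) = PV/RT = (5.22 × 34.5) / (0.08206 × 464.15) = 4.728 mol
For 2.393 mol H2, stoichiometry requires (1/1) × 2.393 = 2.393 mol Cl2; 4.728 mol is available, so H2 is limiting.
n(HCl) = (2/1) × 2.393 = 4.786 mol
V(HCl) = nRT/P = 4.786 × 0.08206 × 763.15 / 25.8 = 11.62 L

11.6 L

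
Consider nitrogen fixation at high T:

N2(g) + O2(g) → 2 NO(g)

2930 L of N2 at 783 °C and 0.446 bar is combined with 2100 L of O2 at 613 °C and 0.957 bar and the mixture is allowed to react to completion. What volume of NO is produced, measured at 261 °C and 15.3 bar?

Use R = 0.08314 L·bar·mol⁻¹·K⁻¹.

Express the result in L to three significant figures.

86.4 L

n(N2) = PV/RT = (0.446 × 2930) / (0.08314 × 1056.15) = 14.88 mol
n(O2) = PV/RT = (0.957 × 2100) / (0.08314 × 886.15) = 27.28 mol
For 14.88 mol N2, stoichiometry requires (1/1) × 14.88 = 14.88 mol O2; 27.28 mol is available, so N2 is limiting.
n(NO) = (2/1) × 14.88 = 29.76 mol
V(NO) = nRT/P = 29.76 × 0.08314 × 534.15 / 15.3 = 86.38 L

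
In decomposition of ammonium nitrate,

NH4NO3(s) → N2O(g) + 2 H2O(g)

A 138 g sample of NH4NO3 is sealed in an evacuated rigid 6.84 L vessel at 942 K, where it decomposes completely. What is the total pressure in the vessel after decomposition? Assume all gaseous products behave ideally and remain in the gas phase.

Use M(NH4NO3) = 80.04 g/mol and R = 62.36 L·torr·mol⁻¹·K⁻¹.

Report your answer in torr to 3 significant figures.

n(NH4NO3) = 138 / 80.04 = 1.724 mol
n(gas produced) = (3/1) × 1.724 = 5.172 mol
P = nRT/V = 5.172 × 62.36 × 942 / 6.84 = 44420 torr

44400 torr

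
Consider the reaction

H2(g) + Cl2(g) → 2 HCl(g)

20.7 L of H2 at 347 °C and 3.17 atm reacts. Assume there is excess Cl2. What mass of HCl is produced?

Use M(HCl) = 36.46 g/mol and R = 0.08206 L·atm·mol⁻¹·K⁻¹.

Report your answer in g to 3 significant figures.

94.0 g

n(H2) = PV/RT = (3.17 × 20.7) / (0.08206 × 620.15) = 1.289 mol
n(HCl) = (2/1) × 1.289 = 2.578 mol
m(HCl) = 2.578 × 36.46 = 93.99 g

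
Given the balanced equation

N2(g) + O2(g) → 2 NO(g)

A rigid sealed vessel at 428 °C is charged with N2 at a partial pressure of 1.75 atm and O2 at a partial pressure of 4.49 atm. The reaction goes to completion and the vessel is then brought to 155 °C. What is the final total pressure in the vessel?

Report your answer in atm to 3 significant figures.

With V and T fixed, P_i ∝ n_i, so the mole ratios apply directly to partial pressures at 428 °C.
P(O2) required for 1.75 atm of N2 = (1/1) × 1.75 = 1.750 atm; available 4.49 atm, so N2 is limiting.
P(O2) remaining = 4.49 − (1/1) × 1.75 = 2.740 atm
P(gaseous products) = (2)/1 × 1.75 = 3.500 atm
P_total at 428 °C = 2.740 + 3.500 = 6.240 atm
Scaling to 155 °C: P = 6.240 × 428.15/701.15 = 3.810 atm

3.81 atm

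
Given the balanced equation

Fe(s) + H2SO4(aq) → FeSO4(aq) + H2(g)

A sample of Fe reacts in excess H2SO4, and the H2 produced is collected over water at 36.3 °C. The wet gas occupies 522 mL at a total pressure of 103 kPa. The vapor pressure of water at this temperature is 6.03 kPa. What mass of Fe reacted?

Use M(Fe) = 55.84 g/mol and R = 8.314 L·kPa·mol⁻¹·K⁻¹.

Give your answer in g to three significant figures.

P(H2) = 103 − 6.03 = 96.97 kPa
n(H2) = PV/RT = (96.97 × 0.5220) / (8.314 × 309.45) = 0.01967 mol
n(Fe) = (1/1) × 0.01967 = 0.01967 mol
m(Fe) = 0.01967 × 55.84 = 1.098 g

1.10 g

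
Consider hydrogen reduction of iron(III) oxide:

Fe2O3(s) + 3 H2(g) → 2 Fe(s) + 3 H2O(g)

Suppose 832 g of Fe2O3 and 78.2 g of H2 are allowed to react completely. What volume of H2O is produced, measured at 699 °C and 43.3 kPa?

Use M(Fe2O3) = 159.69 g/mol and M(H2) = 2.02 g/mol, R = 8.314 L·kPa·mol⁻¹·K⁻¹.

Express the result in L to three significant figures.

n(Fe2O3) = 832 / 159.69 = 5.210 mol
n(H2) = 78.2 / 2.02 = 38.71 mol
For 5.210 mol Fe2O3, stoichiometry requires (3/1) × 5.210 = 15.63 mol H2; 38.71 mol is available, so Fe2O3 is limiting.
n(H2O) = (3/1) × 5.210 = 15.63 mol
V(H2O) = nRT/P = 15.63 × 8.314 × 972.15 / 43.3 = 2918 L

2920 L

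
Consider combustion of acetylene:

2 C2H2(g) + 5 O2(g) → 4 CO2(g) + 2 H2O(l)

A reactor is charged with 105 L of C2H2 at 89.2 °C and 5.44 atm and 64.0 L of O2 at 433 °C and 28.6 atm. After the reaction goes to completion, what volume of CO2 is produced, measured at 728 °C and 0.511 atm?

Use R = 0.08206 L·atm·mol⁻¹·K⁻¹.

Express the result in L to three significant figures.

n(C2H2) = PV/RT = (5.44 × 105) / (0.08206 × 362.35) = 19.21 mol
n(O2) = PV/RT = (28.6 × 64.0) / (0.08206 × 706.15) = 31.59 mol
For 19.21 mol C2H2, stoichiometry requires (5/2) × 19.21 = 48.03 mol O2; 31.59 mol is available, so O2 is limiting.
n(CO2) = (4/5) × 31.59 = 25.27 mol
V(CO2) = nRT/P = 25.27 × 0.08206 × 1001.15 / 0.511 = 4063 L

4060 L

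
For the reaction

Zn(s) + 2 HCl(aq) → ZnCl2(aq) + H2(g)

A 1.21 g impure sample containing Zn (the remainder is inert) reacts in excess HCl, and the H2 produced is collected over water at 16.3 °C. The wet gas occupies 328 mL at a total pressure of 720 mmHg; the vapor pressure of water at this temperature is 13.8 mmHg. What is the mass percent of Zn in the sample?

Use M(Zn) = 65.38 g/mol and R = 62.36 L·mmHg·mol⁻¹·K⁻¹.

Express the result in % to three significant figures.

P(H2) = 720 − 13.8 = 706.2 mmHg
n(H2) = PV/RT = (706.2 × 0.3280) / (62.36 × 289.45) = 0.01283 mol
n(Zn) = (1/1) × 0.01283 = 0.01283 mol
m(Zn) = 0.01283 × 65.38 = 0.8388 g
%Zn = 0.8388 / 1.21 × 100 = 69.32%

69.3 %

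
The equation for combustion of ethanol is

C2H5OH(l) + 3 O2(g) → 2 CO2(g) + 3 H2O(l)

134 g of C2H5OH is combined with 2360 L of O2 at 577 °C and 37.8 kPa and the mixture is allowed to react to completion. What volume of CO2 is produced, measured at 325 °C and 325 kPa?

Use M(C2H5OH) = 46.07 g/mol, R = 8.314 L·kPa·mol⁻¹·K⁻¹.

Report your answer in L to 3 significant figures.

n(C2H5OH) = 134 / 46.07 = 2.909 mol
n(O2) = PV/RT = (37.8 × 2360) / (8.314 × 850.15) = 12.62 mol
For 2.909 mol C2H5OH, stoichiometry requires (3/1) × 2.909 = 8.727 mol O2; 12.62 mol is available, so C2H5OH is limiting.
n(CO2) = (2/1) × 2.909 = 5.818 mol
V(CO2) = nRT/P = 5.818 × 8.314 × 598.15 / 325 = 89.02 L

89.0 L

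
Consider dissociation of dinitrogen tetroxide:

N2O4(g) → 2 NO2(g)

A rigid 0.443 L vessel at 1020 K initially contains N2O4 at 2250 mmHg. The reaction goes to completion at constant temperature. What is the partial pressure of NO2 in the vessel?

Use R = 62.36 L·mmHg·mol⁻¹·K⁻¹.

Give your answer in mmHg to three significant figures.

n(N2O4)₀ = PV/RT = (2250 × 0.443) / (62.36 × 1020) = 0.01567 mol
n(NO2) = (2/1) × 0.01567 = 0.03134 mol
P(NO2) = nRT/V = 0.03134 × 62.36 × 1020 / 0.443 = 4500 mmHg

4500 mmHg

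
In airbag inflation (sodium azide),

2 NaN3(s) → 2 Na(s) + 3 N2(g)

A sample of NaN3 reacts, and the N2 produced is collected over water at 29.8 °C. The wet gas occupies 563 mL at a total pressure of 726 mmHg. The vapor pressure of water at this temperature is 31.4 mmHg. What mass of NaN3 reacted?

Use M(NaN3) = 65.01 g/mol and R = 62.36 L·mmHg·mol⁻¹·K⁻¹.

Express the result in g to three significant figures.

0.897 g

P(N2) = 726 − 31.4 = 694.6 mmHg
n(N2) = PV/RT = (694.6 × 0.5630) / (62.36 × 302.95) = 0.02070 mol
n(NaN3) = (2/3) × 0.02070 = 0.01380 mol
m(NaN3) = 0.01380 × 65.01 = 0.8971 g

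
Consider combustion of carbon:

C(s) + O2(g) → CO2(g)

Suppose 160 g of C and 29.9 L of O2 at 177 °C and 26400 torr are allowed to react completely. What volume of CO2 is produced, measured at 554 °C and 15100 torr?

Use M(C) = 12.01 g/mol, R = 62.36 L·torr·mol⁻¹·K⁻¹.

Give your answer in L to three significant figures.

n(C) = 160 / 12.01 = 13.32 mol
n(O2) = PV/RT = (26400 × 29.9) / (62.36 × 450.15) = 28.12 mol
For 13.32 mol C, stoichiometry requires (1/1) × 13.32 = 13.32 mol O2; 28.12 mol is available, so C is limiting.
n(CO2) = (1/1) × 13.32 = 13.32 mol
V(CO2) = nRT/P = 13.32 × 62.36 × 827.15 / 15100 = 45.50 L

45.5 L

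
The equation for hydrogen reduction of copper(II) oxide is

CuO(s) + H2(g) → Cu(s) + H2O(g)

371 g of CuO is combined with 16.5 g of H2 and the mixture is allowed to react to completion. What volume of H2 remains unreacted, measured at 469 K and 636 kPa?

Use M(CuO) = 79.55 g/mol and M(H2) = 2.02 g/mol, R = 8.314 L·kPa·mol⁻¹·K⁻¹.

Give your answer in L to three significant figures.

21.5 L

n(CuO) = 371 / 79.55 = 4.664 mol
n(H2) = 16.5 / 2.02 = 8.168 mol
For 4.664 mol CuO, stoichiometry requires (1/1) × 4.664 = 4.664 mol H2; 8.168 mol is available, so CuO is limiting.
n(H2) consumed = (1/1) × 4.664 = 4.664 mol; remaining = 8.168 − 4.664 = 3.504 mol
V(H2) = nRT/P = 3.504 × 8.314 × 469 / 636 = 21.48 L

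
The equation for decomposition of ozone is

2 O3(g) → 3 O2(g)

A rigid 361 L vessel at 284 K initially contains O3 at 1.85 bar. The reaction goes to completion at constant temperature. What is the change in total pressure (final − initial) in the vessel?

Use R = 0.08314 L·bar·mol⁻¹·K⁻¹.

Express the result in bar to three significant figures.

Since T and V are fixed, P_final/P_initial = n_final/n_initial = 3/2.
P_final = (3/2) × 1.85 = 2.775 bar; ΔP = 2.775 − 1.85 = 0.9250 bar

0.925 bar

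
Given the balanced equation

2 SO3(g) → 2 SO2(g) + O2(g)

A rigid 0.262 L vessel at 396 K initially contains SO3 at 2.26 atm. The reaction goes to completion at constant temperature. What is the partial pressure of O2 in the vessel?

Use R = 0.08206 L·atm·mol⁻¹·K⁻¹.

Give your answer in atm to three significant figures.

1.13 atm

n(SO3)₀ = PV/RT = (2.26 × 0.262) / (0.08206 × 396) = 0.01822 mol
n(O2) = (1/2) × 0.01822 = 0.009110 mol
P(O2) = nRT/V = 0.009110 × 0.08206 × 396 / 0.262 = 1.130 atm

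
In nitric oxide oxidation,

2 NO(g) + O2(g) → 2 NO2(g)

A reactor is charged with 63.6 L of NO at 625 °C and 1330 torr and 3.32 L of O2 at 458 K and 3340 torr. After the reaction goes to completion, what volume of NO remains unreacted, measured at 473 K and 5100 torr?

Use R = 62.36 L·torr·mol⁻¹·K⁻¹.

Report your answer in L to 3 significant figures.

4.24 L

n(NO) = PV/RT = (1330 × 63.6) / (62.36 × 898.15) = 1.510 mol
n(O2) = PV/RT = (3340 × 3.32) / (62.36 × 458) = 0.3883 mol
For 1.510 mol NO, stoichiometry requires (1/2) × 1.510 = 0.7550 mol O2; 0.3883 mol is available, so O2 is limiting.
n(NO) consumed = (2/1) × 0.3883 = 0.7766 mol; remaining = 1.510 − 0.7766 = 0.7334 mol
V(NO) = nRT/P = 0.7334 × 62.36 × 473 / 5100 = 4.242 L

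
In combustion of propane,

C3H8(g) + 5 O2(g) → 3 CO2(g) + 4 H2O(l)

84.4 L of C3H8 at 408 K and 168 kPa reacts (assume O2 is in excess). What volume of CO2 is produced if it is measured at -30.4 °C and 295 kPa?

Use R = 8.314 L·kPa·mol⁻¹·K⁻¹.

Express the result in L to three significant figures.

85.8 L

n(C3H8) = PV/RT = (168 × 84.4) / (8.314 × 408) = 4.180 mol
n(CO2) = (3/1) × 4.180 = 12.54 mol
V = nRT/P = 12.54 × 8.314 × 242.75 / 295 = 85.79 L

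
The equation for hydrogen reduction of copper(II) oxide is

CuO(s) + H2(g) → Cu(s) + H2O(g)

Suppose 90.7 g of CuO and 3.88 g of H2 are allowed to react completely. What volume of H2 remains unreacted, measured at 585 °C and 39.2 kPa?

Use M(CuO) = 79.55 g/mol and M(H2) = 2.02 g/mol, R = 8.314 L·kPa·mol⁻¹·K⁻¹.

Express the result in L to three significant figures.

n(CuO) = 90.7 / 79.55 = 1.140 mol
n(H2) = 3.88 / 2.02 = 1.921 mol
For 1.140 mol CuO, stoichiometry requires (1/1) × 1.140 = 1.140 mol H2; 1.921 mol is available, so CuO is limiting.
n(H2) consumed = (1/1) × 1.140 = 1.140 mol; remaining = 1.921 − 1.140 = 0.7810 mol
V(H2) = nRT/P = 0.7810 × 8.314 × 858.15 / 39.2 = 142.1 L

142 L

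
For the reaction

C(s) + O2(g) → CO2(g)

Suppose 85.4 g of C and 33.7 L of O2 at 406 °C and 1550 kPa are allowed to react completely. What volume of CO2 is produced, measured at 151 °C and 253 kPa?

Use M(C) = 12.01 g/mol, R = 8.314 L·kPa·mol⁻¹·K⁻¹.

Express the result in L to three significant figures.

n(C) = 85.4 / 12.01 = 7.111 mol
n(O2) = PV/RT = (1550 × 33.7) / (8.314 × 679.15) = 9.251 mol
For 7.111 mol C, stoichiometry requires (1/1) × 7.111 = 7.111 mol O2; 9.251 mol is available, so C is limiting.
n(CO2) = (1/1) × 7.111 = 7.111 mol
V(CO2) = nRT/P = 7.111 × 8.314 × 424.15 / 253 = 99.12 L

99.1 L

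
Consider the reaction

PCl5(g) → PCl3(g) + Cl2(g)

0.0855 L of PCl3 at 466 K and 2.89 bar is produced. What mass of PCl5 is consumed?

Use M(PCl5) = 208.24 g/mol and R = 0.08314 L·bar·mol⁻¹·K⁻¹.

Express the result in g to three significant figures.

n(PCl3) = PV/RT = (2.89 × 0.0855) / (0.08314 × 466) = 0.006378 mol
n(PCl5) = (1/1) × 0.006378 = 0.006378 mol
m(PCl5) = 0.006378 × 208.24 = 1.328 g

1.33 g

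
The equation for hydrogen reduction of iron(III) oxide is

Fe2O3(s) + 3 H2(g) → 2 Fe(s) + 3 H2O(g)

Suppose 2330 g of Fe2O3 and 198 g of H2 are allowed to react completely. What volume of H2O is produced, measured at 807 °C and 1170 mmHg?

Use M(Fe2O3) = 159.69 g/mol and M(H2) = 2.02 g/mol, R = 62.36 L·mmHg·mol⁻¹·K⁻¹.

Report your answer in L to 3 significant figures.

n(Fe2O3) = 2330 / 159.69 = 14.59 mol
n(H2) = 198 / 2.02 = 98.02 mol
For 14.59 mol Fe2O3, stoichiometry requires (3/1) × 14.59 = 43.77 mol H2; 98.02 mol is available, so Fe2O3 is limiting.
n(H2O) = (3/1) × 14.59 = 43.77 mol
V(H2O) = nRT/P = 43.77 × 62.36 × 1080.15 / 1170 = 2520 L

2520 L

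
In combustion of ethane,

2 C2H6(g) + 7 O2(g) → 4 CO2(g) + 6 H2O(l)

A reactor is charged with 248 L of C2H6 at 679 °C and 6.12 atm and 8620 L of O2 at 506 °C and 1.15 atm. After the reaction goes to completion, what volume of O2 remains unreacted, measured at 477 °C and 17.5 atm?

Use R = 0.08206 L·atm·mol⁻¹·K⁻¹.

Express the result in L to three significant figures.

306 L

n(C2H6) = PV/RT = (6.12 × 248) / (0.08206 × 952.15) = 19.43 mol
n(O2) = PV/RT = (1.15 × 8620) / (0.08206 × 779.15) = 155.0 mol
For 19.43 mol C2H6, stoichiometry requires (7/2) × 19.43 = 68.00 mol O2; 155.0 mol is available, so C2H6 is limiting.
n(O2) consumed = (7/2) × 19.43 = 68.00 mol; remaining = 155.0 − 68.00 = 87.00 mol
V(O2) = nRT/P = 87.00 × 0.08206 × 750.15 / 17.5 = 306.0 L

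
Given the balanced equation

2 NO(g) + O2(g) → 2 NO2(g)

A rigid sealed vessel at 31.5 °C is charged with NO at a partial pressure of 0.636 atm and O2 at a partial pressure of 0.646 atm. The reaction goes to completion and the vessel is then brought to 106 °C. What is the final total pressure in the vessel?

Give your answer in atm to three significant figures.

1.20 atm

Because the vessel is rigid and T is held at 31.5 °C, work the stoichiometry in partial pressures (P_i = n_iRT/V).
P(O2) required for 0.636 atm of NO = (1/2) × 0.636 = 0.3180 atm; available 0.646 atm, so NO is limiting.
P(O2) remaining = 0.646 − (1/2) × 0.636 = 0.3280 atm
P(gaseous products) = (2)/2 × 0.636 = 0.6360 atm
P_total at 31.5 °C = 0.3280 + 0.6360 = 0.9640 atm
Scaling to 106 °C: P = 0.9640 × 379.15/304.65 = 1.200 atm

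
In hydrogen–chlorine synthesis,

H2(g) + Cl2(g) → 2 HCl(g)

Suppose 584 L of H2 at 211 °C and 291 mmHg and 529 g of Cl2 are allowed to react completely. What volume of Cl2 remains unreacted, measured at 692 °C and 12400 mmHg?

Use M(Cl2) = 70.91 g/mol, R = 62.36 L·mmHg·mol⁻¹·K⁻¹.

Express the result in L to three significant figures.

8.89 L

n(H2) = PV/RT = (291 × 584) / (62.36 × 484.15) = 5.629 mol
n(Cl2) = 529 / 70.91 = 7.460 mol
For 5.629 mol H2, stoichiometry requires (1/1) × 5.629 = 5.629 mol Cl2; 7.460 mol is available, so H2 is limiting.
n(Cl2) consumed = (1/1) × 5.629 = 5.629 mol; remaining = 7.460 − 5.629 = 1.831 mol
V(Cl2) = nRT/P = 1.831 × 62.36 × 965.15 / 12400 = 8.887 L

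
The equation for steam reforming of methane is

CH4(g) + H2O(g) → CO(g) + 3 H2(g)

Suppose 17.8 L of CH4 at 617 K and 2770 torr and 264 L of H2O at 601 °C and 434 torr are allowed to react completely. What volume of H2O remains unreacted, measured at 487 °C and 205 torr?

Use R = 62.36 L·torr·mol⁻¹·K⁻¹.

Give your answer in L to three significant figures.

n(CH4) = PV/RT = (2770 × 17.8) / (62.36 × 617) = 1.281 mol
n(H2O) = PV/RT = (434 × 264) / (62.36 × 874.15) = 2.102 mol
For 1.281 mol CH4, stoichiometry requires (1/1) × 1.281 = 1.281 mol H2O; 2.102 mol is available, so CH4 is limiting.
n(H2O) consumed = (1/1) × 1.281 = 1.281 mol; remaining = 2.102 − 1.281 = 0.8210 mol
V(H2O) = nRT/P = 0.8210 × 62.36 × 760.15 / 205 = 189.8 L

190 L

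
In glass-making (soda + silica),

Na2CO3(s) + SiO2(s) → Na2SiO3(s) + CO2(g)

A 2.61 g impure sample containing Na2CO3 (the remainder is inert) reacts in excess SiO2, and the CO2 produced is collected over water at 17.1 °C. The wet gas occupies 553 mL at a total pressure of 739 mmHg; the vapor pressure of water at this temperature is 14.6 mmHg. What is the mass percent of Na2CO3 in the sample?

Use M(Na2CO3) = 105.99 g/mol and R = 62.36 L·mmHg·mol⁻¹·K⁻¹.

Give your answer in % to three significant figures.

P(CO2) = 739 − 14.6 = 724.4 mmHg
n(CO2) = PV/RT = (724.4 × 0.5530) / (62.36 × 290.25) = 0.02213 mol
n(Na2CO3) = (1/1) × 0.02213 = 0.02213 mol
m(Na2CO3) = 0.02213 × 105.99 = 2.346 g
%Na2CO3 = 2.346 / 2.61 × 100 = 89.89%

89.9 %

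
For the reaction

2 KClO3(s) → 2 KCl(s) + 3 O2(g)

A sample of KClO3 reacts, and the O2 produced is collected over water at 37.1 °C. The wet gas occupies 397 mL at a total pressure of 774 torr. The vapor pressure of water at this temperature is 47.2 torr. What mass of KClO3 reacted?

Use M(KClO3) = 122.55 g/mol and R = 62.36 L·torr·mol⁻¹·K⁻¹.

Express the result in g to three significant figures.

1.22 g

P(O2) = 774 − 47.2 = 726.8 torr
n(O2) = PV/RT = (726.8 × 0.3970) / (62.36 × 310.25) = 0.01491 mol
n(KClO3) = (2/3) × 0.01491 = 0.009940 mol
m(KClO3) = 0.009940 × 122.55 = 1.218 g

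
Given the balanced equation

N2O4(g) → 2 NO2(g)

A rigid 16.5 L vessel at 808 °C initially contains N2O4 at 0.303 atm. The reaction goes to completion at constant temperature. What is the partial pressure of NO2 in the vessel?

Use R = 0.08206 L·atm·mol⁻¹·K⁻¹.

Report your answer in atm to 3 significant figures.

0.606 atm

n(N2O4)₀ = PV/RT = (0.303 × 16.5) / (0.08206 × 1081.15) = 0.05635 mol
n(NO2) = (2/1) × 0.05635 = 0.1127 mol
P(NO2) = nRT/V = 0.1127 × 0.08206 × 1081.15 / 16.5 = 0.6060 atm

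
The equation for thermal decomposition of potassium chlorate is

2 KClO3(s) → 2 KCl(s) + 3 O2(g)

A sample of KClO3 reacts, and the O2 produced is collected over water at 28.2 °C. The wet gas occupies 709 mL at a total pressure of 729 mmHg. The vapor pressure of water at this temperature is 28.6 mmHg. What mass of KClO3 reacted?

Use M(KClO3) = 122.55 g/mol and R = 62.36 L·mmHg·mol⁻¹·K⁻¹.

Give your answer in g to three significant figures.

P(O2) = 729 − 28.6 = 700.4 mmHg
n(O2) = PV/RT = (700.4 × 0.7090) / (62.36 × 301.35) = 0.02643 mol
n(KClO3) = (2/3) × 0.02643 = 0.01762 mol
m(KClO3) = 0.01762 × 122.55 = 2.159 g

2.16 g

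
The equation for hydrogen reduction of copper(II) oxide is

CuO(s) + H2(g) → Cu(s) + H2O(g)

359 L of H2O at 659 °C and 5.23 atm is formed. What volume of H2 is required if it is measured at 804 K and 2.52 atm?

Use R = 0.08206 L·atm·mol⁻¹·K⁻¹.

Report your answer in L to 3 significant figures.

n(H2O) = PV/RT = (5.23 × 359) / (0.08206 × 932.15) = 24.55 mol
n(H2) = (1/1) × 24.55 = 24.55 mol
V = nRT/P = 24.55 × 0.08206 × 804 / 2.52 = 642.7 L

643 L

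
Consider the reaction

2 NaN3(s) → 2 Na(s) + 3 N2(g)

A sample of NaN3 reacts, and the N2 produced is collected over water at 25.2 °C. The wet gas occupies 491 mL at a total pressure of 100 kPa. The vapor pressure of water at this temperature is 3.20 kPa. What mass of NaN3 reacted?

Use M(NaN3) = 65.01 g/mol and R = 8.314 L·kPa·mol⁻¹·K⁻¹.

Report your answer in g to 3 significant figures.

P(N2) = 100 − 3.20 = 96.80 kPa
n(N2) = PV/RT = (96.80 × 0.4910) / (8.314 × 298.35) = 0.01916 mol
n(NaN3) = (2/3) × 0.01916 = 0.01277 mol
m(NaN3) = 0.01277 × 65.01 = 0.8302 g

0.830 g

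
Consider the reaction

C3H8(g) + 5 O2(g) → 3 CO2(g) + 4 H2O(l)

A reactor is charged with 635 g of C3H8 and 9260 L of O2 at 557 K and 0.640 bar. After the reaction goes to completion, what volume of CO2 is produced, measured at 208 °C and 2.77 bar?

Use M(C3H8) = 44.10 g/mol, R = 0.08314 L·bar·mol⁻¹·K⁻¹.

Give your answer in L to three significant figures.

n(C3H8) = 635 / 44.10 = 14.40 mol
n(O2) = PV/RT = (0.640 × 9260) / (0.08314 × 557) = 128.0 mol
For 14.40 mol C3H8, stoichiometry requires (5/1) × 14.40 = 72.00 mol O2; 128.0 mol is available, so C3H8 is limiting.
n(CO2) = (3/1) × 14.40 = 43.20 mol
V(CO2) = nRT/P = 43.20 × 0.08314 × 481.15 / 2.77 = 623.9 L

624 L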